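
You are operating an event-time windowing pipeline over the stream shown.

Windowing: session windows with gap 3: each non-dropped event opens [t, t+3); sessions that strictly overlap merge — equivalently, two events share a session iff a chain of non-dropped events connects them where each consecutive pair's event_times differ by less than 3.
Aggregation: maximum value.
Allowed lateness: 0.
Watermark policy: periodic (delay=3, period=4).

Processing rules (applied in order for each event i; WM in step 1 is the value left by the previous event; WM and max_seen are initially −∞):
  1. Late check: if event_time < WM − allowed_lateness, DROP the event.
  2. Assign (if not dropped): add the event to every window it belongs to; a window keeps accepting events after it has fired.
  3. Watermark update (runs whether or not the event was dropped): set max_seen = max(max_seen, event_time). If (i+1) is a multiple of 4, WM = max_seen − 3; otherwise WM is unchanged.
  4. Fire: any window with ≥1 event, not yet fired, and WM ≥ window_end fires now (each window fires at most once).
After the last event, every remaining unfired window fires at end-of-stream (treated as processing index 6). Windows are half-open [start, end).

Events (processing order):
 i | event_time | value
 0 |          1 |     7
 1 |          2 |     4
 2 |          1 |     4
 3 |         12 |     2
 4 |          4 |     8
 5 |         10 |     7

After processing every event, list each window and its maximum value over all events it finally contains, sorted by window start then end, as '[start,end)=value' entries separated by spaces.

[1,5)=7 [10,15)=7

i=0 t=1 v=7: → [1,4); WM=−∞
i=1 t=2 v=4: → [1,5); WM=−∞
i=2 t=1 v=4: → [1,5); WM=−∞
i=3 t=12 v=2: → [12,15); WM=9
i=4 t=4 v=8: DROP (t<9-0); WM=9
i=5 t=10 v=7: → [10,15); WM=9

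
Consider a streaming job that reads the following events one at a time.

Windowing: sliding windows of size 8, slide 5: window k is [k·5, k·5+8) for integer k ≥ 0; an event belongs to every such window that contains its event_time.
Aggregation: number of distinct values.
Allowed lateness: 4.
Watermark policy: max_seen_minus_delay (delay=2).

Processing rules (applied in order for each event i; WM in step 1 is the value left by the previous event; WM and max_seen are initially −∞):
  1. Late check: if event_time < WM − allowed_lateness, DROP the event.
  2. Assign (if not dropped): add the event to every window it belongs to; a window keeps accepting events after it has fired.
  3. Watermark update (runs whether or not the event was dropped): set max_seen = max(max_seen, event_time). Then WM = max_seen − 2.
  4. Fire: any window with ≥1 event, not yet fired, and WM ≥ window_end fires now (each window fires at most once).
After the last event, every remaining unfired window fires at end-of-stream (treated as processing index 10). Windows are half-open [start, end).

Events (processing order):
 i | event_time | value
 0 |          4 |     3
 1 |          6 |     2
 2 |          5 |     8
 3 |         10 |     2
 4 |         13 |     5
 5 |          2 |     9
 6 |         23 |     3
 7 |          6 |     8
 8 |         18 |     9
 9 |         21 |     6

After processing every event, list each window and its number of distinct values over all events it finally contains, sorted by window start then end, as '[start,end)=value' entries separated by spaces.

i=0 t=4 v=3: → [0,8); WM=2
i=1 t=6 v=2: → [5,13),[0,8); WM=4
i=2 t=5 v=8: → [5,13),[0,8); WM=4
i=3 t=10 v=2: → [10,18),[5,13); WM=8; [0,8) fires=3
i=4 t=13 v=5: → [10,18); WM=11
i=5 t=2 v=9: DROP (t<11-4); WM=11
i=6 t=23 v=3: → [20,28); WM=21; [5,13) fires=2 [10,18) fires=2
i=7 t=6 v=8: DROP (t<21-4); WM=21
i=8 t=18 v=9: → [15,23); WM=21
i=9 t=21 v=6: → [20,28),[15,23); WM=21

[0,8)=3 [5,13)=2 [10,18)=2 [15,23)=2 [20,28)=2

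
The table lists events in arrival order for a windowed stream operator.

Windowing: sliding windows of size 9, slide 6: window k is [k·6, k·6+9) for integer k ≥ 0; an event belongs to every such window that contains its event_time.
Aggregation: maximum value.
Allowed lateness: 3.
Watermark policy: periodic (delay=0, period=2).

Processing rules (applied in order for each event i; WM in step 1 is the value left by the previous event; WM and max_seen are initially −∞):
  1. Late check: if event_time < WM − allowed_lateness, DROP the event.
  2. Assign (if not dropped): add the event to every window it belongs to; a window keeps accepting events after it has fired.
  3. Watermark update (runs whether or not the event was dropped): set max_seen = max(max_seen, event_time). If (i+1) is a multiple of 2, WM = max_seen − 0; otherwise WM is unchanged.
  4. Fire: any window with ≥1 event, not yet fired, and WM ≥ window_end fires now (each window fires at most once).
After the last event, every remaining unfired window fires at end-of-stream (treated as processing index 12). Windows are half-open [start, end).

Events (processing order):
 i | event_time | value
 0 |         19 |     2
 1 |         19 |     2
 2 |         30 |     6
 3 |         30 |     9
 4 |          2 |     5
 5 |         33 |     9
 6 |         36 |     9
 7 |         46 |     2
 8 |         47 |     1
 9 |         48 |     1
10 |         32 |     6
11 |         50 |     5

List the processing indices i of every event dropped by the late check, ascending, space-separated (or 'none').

4 10

i=0 t=19 v=2: → [18,27),[12,21); WM=−∞
i=1 t=19 v=2: → [18,27),[12,21); WM=19
i=2 t=30 v=6: → [30,39),[24,33); WM=19
i=3 t=30 v=9: → [30,39),[24,33); WM=30; [12,21) fires=2 [18,27) fires=2
i=4 t=2 v=5: DROP (t<30-3); WM=30
i=5 t=33 v=9: → [30,39); WM=33; [24,33) fires=9
i=6 t=36 v=9: → [36,45),[30,39); WM=33
i=7 t=46 v=2: → [42,51); WM=46; [30,39) fires=9 [36,45) fires=9
i=8 t=47 v=1: → [42,51); WM=46
i=9 t=48 v=1: → [48,57),[42,51); WM=48
i=10 t=32 v=6: DROP (t<48-3); WM=48
i=11 t=50 v=5: → [48,57),[42,51); WM=50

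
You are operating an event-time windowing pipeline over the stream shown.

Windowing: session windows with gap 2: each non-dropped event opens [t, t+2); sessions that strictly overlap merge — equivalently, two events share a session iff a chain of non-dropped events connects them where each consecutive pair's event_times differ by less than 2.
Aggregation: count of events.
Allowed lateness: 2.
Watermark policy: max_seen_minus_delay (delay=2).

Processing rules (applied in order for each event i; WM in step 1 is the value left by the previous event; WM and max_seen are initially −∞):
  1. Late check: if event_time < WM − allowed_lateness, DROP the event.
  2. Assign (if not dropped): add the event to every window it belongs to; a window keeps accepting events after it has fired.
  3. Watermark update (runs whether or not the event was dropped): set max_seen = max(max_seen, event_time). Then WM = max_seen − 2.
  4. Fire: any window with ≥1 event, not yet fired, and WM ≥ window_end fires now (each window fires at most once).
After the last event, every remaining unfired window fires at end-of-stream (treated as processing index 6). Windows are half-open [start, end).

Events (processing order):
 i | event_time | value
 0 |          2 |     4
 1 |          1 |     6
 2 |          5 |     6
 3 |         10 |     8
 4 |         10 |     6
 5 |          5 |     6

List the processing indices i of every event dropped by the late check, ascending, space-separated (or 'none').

5

i=0 t=2 v=4: → [2,4); WM=0
i=1 t=1 v=6: → [1,4); WM=0
i=2 t=5 v=6: → [5,7); WM=3
i=3 t=10 v=8: → [10,12); WM=8
i=4 t=10 v=6: → [10,12); WM=8
i=5 t=5 v=6: DROP (t<8-2); WM=8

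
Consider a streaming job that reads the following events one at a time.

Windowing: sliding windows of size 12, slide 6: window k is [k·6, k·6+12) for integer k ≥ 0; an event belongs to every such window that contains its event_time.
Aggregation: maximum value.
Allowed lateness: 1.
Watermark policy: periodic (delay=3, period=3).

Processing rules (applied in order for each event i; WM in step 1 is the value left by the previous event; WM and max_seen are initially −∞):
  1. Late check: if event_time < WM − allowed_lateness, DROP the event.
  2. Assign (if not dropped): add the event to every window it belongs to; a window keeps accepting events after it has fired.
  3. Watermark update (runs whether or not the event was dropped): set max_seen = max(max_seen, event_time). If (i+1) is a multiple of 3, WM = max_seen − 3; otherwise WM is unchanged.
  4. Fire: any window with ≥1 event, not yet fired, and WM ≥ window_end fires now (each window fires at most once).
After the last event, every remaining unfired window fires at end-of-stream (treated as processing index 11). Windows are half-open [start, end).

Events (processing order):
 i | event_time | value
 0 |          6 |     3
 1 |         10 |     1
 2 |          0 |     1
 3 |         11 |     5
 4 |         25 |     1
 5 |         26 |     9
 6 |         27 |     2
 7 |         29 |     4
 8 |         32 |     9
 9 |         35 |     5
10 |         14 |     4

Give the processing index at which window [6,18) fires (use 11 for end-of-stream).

5

i=0 t=6 v=3: → [6,18),[0,12); WM=−∞
i=1 t=10 v=1: → [6,18),[0,12); WM=−∞
i=2 t=0 v=1: → [0,12); WM=7
i=3 t=11 v=5: → [6,18),[0,12); WM=7
i=4 t=25 v=1: → [24,36),[18,30); WM=7
i=5 t=26 v=9: → [24,36),[18,30); WM=23; [0,12) fires=5 [6,18) fires=5
i=6 t=27 v=2: → [24,36),[18,30); WM=23
i=7 t=29 v=4: → [24,36),[18,30); WM=23
i=8 t=32 v=9: → [30,42),[24,36); WM=29
i=9 t=35 v=5: → [30,42),[24,36); WM=29
i=10 t=14 v=4: DROP (t<29-1); WM=29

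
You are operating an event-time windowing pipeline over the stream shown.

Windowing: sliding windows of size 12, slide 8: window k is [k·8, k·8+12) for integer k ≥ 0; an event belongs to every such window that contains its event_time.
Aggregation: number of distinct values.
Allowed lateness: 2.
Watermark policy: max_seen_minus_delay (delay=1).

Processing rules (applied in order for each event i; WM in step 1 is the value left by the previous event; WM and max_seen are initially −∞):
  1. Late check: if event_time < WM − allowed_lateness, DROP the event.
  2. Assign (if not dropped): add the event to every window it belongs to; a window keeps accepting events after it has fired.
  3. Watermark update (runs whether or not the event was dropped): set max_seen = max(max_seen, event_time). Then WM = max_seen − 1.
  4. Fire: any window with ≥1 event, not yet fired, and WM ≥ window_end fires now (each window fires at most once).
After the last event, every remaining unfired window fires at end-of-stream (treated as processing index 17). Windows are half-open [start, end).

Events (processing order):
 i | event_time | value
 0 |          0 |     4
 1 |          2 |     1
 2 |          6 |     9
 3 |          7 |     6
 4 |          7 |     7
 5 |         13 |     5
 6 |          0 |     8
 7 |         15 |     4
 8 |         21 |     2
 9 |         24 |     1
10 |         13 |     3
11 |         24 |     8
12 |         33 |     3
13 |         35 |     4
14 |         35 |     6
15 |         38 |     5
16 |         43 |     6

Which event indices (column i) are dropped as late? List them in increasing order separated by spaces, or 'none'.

6 10

i=0 t=0 v=4: → [0,12); WM=-1
i=1 t=2 v=1: → [0,12); WM=1
i=2 t=6 v=9: → [0,12); WM=5
i=3 t=7 v=6: → [0,12); WM=6
i=4 t=7 v=7: → [0,12); WM=6
i=5 t=13 v=5: → [8,20); WM=12; [0,12) fires=5
i=6 t=0 v=8: DROP (t<12-2); WM=12
i=7 t=15 v=4: → [8,20); WM=14
i=8 t=21 v=2: → [16,28); WM=20; [8,20) fires=2
i=9 t=24 v=1: → [24,36),[16,28); WM=23
i=10 t=13 v=3: DROP (t<23-2); WM=23
i=11 t=24 v=8: → [24,36),[16,28); WM=23
i=12 t=33 v=3: → [32,44),[24,36); WM=32; [16,28) fires=3
i=13 t=35 v=4: → [32,44),[24,36); WM=34
i=14 t=35 v=6: → [32,44),[24,36); WM=34
i=15 t=38 v=5: → [32,44); WM=37; [24,36) fires=5
i=16 t=43 v=6: → [40,52),[32,44); WM=42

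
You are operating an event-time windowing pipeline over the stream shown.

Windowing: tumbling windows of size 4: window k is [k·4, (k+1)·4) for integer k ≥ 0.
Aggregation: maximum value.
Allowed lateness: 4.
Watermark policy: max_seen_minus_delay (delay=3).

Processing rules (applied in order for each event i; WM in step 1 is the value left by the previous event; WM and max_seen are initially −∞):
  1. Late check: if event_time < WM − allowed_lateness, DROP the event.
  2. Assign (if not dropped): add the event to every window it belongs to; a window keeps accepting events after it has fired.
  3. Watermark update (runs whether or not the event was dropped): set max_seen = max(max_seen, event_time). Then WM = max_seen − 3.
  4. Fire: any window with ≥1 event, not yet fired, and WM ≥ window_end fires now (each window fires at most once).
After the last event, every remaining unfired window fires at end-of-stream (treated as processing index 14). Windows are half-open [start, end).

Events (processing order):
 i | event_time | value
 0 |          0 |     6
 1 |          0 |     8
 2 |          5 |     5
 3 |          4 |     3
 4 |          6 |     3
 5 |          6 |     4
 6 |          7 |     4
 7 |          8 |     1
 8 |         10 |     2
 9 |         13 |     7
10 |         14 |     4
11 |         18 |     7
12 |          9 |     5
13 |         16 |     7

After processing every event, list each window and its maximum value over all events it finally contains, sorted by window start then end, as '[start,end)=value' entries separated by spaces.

i=0 t=0 v=6: → [0,4); WM=-3
i=1 t=0 v=8: → [0,4); WM=-3
i=2 t=5 v=5: → [4,8); WM=2
i=3 t=4 v=3: → [4,8); WM=2
i=4 t=6 v=3: → [4,8); WM=3
i=5 t=6 v=4: → [4,8); WM=3
i=6 t=7 v=4: → [4,8); WM=4; [0,4) fires=8
i=7 t=8 v=1: → [8,12); WM=5
i=8 t=10 v=2: → [8,12); WM=7
i=9 t=13 v=7: → [12,16); WM=10; [4,8) fires=5
i=10 t=14 v=4: → [12,16); WM=11
i=11 t=18 v=7: → [16,20); WM=15; [8,12) fires=2
i=12 t=9 v=5: DROP (t<15-4); WM=15
i=13 t=16 v=7: → [16,20); WM=15

[0,4)=8 [4,8)=5 [8,12)=2 [12,16)=7 [16,20)=7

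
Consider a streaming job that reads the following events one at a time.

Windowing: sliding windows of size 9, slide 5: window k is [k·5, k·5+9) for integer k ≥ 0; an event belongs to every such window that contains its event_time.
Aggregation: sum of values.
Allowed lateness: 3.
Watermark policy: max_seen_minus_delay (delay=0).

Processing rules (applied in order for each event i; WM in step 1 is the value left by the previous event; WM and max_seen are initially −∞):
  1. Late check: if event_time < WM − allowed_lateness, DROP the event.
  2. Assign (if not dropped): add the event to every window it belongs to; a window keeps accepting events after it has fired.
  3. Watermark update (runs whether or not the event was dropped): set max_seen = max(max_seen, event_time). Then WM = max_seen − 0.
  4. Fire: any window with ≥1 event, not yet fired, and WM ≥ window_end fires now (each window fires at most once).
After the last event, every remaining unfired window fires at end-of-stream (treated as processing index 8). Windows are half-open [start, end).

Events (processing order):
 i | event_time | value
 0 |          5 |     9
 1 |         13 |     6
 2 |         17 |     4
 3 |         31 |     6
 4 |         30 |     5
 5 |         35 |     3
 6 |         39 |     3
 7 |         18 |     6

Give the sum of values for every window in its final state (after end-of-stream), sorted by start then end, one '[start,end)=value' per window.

i=0 t=5 v=9: → [5,14),[0,9); WM=5
i=1 t=13 v=6: → [10,19),[5,14); WM=13; [0,9) fires=9
i=2 t=17 v=4: → [15,24),[10,19); WM=17; [5,14) fires=15
i=3 t=31 v=6: → [30,39),[25,34); WM=31; [10,19) fires=10 [15,24) fires=4
i=4 t=30 v=5: → [30,39),[25,34); WM=31
i=5 t=35 v=3: → [35,44),[30,39); WM=35; [25,34) fires=11
i=6 t=39 v=3: → [35,44); WM=39; [30,39) fires=14
i=7 t=18 v=6: DROP (t<39-3); WM=39

[0,9)=9 [5,14)=15 [10,19)=10 [15,24)=4 [25,34)=11 [30,39)=14 [35,44)=6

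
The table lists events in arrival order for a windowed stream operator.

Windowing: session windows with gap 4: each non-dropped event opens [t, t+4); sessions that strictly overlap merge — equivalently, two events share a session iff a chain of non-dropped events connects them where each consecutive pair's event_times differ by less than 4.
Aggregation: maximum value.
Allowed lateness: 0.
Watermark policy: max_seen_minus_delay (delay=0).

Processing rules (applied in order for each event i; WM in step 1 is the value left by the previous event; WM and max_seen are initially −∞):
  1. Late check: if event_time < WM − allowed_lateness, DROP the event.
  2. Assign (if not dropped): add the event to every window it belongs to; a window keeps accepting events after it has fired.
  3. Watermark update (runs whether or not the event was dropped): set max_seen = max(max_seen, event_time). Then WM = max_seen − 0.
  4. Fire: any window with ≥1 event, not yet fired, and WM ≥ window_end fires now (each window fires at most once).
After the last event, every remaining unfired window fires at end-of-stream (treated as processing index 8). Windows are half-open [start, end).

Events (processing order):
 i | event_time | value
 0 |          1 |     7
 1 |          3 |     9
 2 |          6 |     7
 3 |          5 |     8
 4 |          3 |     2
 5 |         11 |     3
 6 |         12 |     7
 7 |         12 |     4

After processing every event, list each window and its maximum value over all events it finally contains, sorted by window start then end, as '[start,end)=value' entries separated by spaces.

[1,10)=9 [11,16)=7

i=0 t=1 v=7: → [1,5); WM=1
i=1 t=3 v=9: → [1,7); WM=3
i=2 t=6 v=7: → [1,10); WM=6
i=3 t=5 v=8: DROP (t<6-0); WM=6
i=4 t=3 v=2: DROP (t<6-0); WM=6
i=5 t=11 v=3: → [11,15); WM=11
i=6 t=12 v=7: → [11,16); WM=12
i=7 t=12 v=4: → [11,16); WM=12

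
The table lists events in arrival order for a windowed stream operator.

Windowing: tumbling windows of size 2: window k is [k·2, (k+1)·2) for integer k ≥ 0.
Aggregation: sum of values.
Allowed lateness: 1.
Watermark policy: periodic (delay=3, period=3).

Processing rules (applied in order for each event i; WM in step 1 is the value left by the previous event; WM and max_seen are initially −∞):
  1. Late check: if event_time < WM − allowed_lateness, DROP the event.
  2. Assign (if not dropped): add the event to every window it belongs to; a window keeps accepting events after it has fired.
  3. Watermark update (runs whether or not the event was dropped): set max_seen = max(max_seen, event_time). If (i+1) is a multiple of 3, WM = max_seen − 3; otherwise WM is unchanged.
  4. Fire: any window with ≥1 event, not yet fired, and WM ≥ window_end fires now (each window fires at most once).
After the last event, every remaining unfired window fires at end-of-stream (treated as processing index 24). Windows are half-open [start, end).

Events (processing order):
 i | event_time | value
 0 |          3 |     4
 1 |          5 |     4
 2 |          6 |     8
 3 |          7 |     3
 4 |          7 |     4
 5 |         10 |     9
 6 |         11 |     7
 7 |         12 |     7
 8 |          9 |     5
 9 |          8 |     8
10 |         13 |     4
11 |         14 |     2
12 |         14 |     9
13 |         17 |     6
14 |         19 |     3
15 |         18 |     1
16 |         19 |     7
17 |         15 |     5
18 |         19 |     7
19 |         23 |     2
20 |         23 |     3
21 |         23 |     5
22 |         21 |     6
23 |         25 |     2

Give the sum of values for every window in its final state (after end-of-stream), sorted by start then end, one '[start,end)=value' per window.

i=0 t=3 v=4: → [2,4); WM=−∞
i=1 t=5 v=4: → [4,6); WM=−∞
i=2 t=6 v=8: → [6,8); WM=3
i=3 t=7 v=3: → [6,8); WM=3
i=4 t=7 v=4: → [6,8); WM=3
i=5 t=10 v=9: → [10,12); WM=7; [2,4) fires=4 [4,6) fires=4
i=6 t=11 v=7: → [10,12); WM=7
i=7 t=12 v=7: → [12,14); WM=7
i=8 t=9 v=5: → [8,10); WM=9; [6,8) fires=15
i=9 t=8 v=8: → [8,10); WM=9
i=10 t=13 v=4: → [12,14); WM=9
i=11 t=14 v=2: → [14,16); WM=11; [8,10) fires=13
i=12 t=14 v=9: → [14,16); WM=11
i=13 t=17 v=6: → [16,18); WM=11
i=14 t=19 v=3: → [18,20); WM=16; [10,12) fires=16 [12,14) fires=11 [14,16) fires=11
i=15 t=18 v=1: → [18,20); WM=16
i=16 t=19 v=7: → [18,20); WM=16
i=17 t=15 v=5: → [14,16); WM=16
i=18 t=19 v=7: → [18,20); WM=16
i=19 t=23 v=2: → [22,24); WM=16
i=20 t=23 v=3: → [22,24); WM=20; [16,18) fires=6 [18,20) fires=18
i=21 t=23 v=5: → [22,24); WM=20
i=22 t=21 v=6: → [20,22); WM=20
i=23 t=25 v=2: → [24,26); WM=22; [20,22) fires=6

[2,4)=4 [4,6)=4 [6,8)=15 [8,10)=13 [10,12)=16 [12,14)=11 [14,16)=16 [16,18)=6 [18,20)=18 [20,22)=6 [22,24)=10 [24,26)=2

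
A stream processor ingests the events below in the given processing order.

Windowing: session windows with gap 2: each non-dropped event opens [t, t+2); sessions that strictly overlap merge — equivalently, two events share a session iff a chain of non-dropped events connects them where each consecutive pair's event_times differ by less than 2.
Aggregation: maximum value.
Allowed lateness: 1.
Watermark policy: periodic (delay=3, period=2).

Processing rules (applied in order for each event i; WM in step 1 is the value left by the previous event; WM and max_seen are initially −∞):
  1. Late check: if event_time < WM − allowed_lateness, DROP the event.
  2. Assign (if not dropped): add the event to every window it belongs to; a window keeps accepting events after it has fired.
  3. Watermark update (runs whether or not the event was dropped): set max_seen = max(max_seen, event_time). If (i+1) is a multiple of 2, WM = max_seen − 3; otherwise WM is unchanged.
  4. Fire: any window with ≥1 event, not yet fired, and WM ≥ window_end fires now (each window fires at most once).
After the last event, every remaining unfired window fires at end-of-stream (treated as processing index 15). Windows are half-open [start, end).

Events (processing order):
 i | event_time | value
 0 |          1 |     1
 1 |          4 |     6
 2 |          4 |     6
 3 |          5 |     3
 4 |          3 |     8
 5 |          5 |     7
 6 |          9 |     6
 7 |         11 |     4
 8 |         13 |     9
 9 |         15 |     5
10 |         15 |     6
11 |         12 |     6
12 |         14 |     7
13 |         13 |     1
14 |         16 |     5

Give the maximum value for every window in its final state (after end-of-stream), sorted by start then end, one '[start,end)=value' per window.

[1,3)=1 [3,7)=8 [9,11)=6 [11,18)=9

i=0 t=1 v=1: → [1,3); WM=−∞
i=1 t=4 v=6: → [4,6); WM=1
i=2 t=4 v=6: → [4,6); WM=1
i=3 t=5 v=3: → [4,7); WM=2
i=4 t=3 v=8: → [3,7); WM=2
i=5 t=5 v=7: → [3,7); WM=2
i=6 t=9 v=6: → [9,11); WM=2
i=7 t=11 v=4: → [11,13); WM=8
i=8 t=13 v=9: → [13,15); WM=8
i=9 t=15 v=5: → [15,17); WM=12
i=10 t=15 v=6: → [15,17); WM=12
i=11 t=12 v=6: → [11,15); WM=12
i=12 t=14 v=7: → [11,17); WM=12
i=13 t=13 v=1: → [11,17); WM=12
i=14 t=16 v=5: → [11,18); WM=12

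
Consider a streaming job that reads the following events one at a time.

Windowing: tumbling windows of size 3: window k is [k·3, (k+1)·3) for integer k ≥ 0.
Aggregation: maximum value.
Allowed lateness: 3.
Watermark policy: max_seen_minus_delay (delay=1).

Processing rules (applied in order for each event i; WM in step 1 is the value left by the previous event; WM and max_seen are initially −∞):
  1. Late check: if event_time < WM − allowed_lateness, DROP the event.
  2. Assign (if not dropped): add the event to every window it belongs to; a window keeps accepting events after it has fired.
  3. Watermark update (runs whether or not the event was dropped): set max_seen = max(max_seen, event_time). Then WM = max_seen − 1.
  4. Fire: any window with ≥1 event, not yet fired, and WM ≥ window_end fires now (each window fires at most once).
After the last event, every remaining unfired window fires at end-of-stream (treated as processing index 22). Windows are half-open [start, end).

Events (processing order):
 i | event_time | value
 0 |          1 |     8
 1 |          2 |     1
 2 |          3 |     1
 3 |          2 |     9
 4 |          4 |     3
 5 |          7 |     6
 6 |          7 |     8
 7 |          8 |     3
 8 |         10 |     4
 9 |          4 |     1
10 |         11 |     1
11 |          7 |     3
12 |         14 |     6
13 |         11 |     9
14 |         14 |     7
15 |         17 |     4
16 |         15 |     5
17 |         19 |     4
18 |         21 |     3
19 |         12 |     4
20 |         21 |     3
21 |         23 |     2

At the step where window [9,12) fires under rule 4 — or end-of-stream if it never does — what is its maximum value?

4

i=0 t=1 v=8: → [0,3); WM=0
i=1 t=2 v=1: → [0,3); WM=1
i=2 t=3 v=1: → [3,6); WM=2
i=3 t=2 v=9: → [0,3); WM=2
i=4 t=4 v=3: → [3,6); WM=3; [0,3) fires=9
i=5 t=7 v=6: → [6,9); WM=6; [3,6) fires=3
i=6 t=7 v=8: → [6,9); WM=6
i=7 t=8 v=3: → [6,9); WM=7
i=8 t=10 v=4: → [9,12); WM=9; [6,9) fires=8
i=9 t=4 v=1: DROP (t<9-3); WM=9
i=10 t=11 v=1: → [9,12); WM=10
i=11 t=7 v=3: → [6,9); WM=10
i=12 t=14 v=6: → [12,15); WM=13; [9,12) fires=4
i=13 t=11 v=9: → [9,12); WM=13
i=14 t=14 v=7: → [12,15); WM=13
i=15 t=17 v=4: → [15,18); WM=16; [12,15) fires=7
i=16 t=15 v=5: → [15,18); WM=16
i=17 t=19 v=4: → [18,21); WM=18; [15,18) fires=5
i=18 t=21 v=3: → [21,24); WM=20
i=19 t=12 v=4: DROP (t<20-3); WM=20
i=20 t=21 v=3: → [21,24); WM=20
i=21 t=23 v=2: → [21,24); WM=22; [18,21) fires=4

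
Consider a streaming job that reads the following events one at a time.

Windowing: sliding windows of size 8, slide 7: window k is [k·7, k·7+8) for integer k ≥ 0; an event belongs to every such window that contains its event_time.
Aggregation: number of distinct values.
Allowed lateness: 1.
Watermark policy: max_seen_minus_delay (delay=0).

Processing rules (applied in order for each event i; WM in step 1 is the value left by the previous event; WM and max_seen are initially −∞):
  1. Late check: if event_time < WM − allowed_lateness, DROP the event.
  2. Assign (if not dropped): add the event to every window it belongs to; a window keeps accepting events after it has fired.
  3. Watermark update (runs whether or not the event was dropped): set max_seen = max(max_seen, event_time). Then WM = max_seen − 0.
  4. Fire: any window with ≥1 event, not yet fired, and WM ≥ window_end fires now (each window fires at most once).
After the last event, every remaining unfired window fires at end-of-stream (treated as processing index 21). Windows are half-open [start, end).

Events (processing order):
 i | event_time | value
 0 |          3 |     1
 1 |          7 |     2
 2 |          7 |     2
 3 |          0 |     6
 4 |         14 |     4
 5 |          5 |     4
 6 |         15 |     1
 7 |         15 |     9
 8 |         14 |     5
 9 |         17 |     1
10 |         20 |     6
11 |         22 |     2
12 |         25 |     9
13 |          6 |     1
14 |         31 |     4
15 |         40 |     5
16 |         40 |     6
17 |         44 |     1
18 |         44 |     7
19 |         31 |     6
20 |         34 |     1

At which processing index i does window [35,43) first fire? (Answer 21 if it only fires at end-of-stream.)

i=0 t=3 v=1: → [0,8); WM=3
i=1 t=7 v=2: → [7,15),[0,8); WM=7
i=2 t=7 v=2: → [7,15),[0,8); WM=7
i=3 t=0 v=6: DROP (t<7-1); WM=7
i=4 t=14 v=4: → [14,22),[7,15); WM=14; [0,8) fires=2
i=5 t=5 v=4: DROP (t<14-1); WM=14
i=6 t=15 v=1: → [14,22); WM=15; [7,15) fires=2
i=7 t=15 v=9: → [14,22); WM=15
i=8 t=14 v=5: → [14,22),[7,15); WM=15
i=9 t=17 v=1: → [14,22); WM=17
i=10 t=20 v=6: → [14,22); WM=20
i=11 t=22 v=2: → [21,29); WM=22; [14,22) fires=5
i=12 t=25 v=9: → [21,29); WM=25
i=13 t=6 v=1: DROP (t<25-1); WM=25
i=14 t=31 v=4: → [28,36); WM=31; [21,29) fires=2
i=15 t=40 v=5: → [35,43); WM=40; [28,36) fires=1
i=16 t=40 v=6: → [35,43); WM=40
i=17 t=44 v=1: → [42,50); WM=44; [35,43) fires=2
i=18 t=44 v=7: → [42,50); WM=44
i=19 t=31 v=6: DROP (t<44-1); WM=44
i=20 t=34 v=1: DROP (t<44-1); WM=44

17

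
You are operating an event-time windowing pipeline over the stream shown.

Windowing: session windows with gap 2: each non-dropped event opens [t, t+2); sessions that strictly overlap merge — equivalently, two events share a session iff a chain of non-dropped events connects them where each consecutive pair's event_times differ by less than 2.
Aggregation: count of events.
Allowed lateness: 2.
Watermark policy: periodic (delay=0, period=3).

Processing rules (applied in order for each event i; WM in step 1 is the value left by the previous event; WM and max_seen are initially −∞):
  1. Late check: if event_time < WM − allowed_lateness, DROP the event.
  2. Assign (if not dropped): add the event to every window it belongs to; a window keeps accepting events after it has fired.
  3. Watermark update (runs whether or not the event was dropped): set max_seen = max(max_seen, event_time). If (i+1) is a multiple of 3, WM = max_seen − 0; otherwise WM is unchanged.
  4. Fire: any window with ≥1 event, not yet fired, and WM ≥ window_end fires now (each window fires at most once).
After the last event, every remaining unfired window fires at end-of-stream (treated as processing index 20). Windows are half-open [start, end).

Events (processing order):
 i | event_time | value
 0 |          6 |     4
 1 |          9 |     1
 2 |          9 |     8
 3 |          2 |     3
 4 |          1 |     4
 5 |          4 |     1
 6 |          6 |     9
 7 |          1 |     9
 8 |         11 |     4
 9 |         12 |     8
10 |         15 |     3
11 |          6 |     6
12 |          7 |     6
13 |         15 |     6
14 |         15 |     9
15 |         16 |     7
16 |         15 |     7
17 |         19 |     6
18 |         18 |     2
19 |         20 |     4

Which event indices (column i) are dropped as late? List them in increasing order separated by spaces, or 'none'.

3 4 5 6 7 11 12

i=0 t=6 v=4: → [6,8); WM=−∞
i=1 t=9 v=1: → [9,11); WM=−∞
i=2 t=9 v=8: → [9,11); WM=9
i=3 t=2 v=3: DROP (t<9-2); WM=9
i=4 t=1 v=4: DROP (t<9-2); WM=9
i=5 t=4 v=1: DROP (t<9-2); WM=9
i=6 t=6 v=9: DROP (t<9-2); WM=9
i=7 t=1 v=9: DROP (t<9-2); WM=9
i=8 t=11 v=4: → [11,13); WM=11
i=9 t=12 v=8: → [11,14); WM=11
i=10 t=15 v=3: → [15,17); WM=11
i=11 t=6 v=6: DROP (t<11-2); WM=15
i=12 t=7 v=6: DROP (t<15-2); WM=15
i=13 t=15 v=6: → [15,17); WM=15
i=14 t=15 v=9: → [15,17); WM=15
i=15 t=16 v=7: → [15,18); WM=15
i=16 t=15 v=7: → [15,18); WM=15
i=17 t=19 v=6: → [19,21); WM=19
i=18 t=18 v=2: → [18,21); WM=19
i=19 t=20 v=4: → [18,22); WM=19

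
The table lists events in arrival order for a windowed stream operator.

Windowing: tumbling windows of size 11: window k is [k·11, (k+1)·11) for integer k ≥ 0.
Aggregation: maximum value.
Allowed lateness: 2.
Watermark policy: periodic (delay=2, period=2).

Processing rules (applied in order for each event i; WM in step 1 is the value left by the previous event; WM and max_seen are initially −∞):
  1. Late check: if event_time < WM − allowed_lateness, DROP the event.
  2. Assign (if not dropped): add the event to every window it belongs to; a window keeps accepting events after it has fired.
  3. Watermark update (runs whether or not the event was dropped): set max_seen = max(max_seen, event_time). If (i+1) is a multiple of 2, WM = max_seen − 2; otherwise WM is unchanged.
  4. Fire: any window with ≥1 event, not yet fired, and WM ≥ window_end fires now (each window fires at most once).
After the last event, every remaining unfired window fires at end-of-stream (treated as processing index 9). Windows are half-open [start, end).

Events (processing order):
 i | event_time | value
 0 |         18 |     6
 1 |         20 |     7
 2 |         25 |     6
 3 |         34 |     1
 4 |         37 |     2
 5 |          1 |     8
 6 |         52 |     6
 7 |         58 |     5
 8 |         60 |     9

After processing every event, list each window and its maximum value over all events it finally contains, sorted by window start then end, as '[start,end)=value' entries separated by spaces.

[11,22)=7 [22,33)=6 [33,44)=2 [44,55)=6 [55,66)=9

i=0 t=18 v=6: → [11,22); WM=−∞
i=1 t=20 v=7: → [11,22); WM=18
i=2 t=25 v=6: → [22,33); WM=18
i=3 t=34 v=1: → [33,44); WM=32; [11,22) fires=7
i=4 t=37 v=2: → [33,44); WM=32
i=5 t=1 v=8: DROP (t<32-2); WM=35; [22,33) fires=6
i=6 t=52 v=6: → [44,55); WM=35
i=7 t=58 v=5: → [55,66); WM=56; [33,44) fires=2 [44,55) fires=6
i=8 t=60 v=9: → [55,66); WM=56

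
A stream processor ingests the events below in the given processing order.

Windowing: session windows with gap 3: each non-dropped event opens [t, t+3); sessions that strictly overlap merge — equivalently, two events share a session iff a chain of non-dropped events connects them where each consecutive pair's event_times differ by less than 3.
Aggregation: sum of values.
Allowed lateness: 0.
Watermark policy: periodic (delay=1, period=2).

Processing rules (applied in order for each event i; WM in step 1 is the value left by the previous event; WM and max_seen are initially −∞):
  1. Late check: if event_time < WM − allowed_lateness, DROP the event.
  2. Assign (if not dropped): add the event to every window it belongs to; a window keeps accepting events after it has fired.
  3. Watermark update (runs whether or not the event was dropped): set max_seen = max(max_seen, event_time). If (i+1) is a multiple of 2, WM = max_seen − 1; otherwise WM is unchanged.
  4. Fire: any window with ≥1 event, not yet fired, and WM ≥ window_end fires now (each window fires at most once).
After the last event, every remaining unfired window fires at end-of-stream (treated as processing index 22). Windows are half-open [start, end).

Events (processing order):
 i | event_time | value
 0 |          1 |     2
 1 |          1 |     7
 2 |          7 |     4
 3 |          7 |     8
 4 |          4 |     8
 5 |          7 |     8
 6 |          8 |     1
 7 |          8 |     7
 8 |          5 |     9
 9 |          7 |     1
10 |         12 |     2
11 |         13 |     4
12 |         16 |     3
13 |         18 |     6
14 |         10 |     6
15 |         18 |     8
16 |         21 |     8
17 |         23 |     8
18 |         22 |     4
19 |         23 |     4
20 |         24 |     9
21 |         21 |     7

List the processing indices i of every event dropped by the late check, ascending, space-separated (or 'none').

4 8 14 21

i=0 t=1 v=2: → [1,4); WM=−∞
i=1 t=1 v=7: → [1,4); WM=0
i=2 t=7 v=4: → [7,10); WM=0
i=3 t=7 v=8: → [7,10); WM=6
i=4 t=4 v=8: DROP (t<6-0); WM=6
i=5 t=7 v=8: → [7,10); WM=6
i=6 t=8 v=1: → [7,11); WM=6
i=7 t=8 v=7: → [7,11); WM=7
i=8 t=5 v=9: DROP (t<7-0); WM=7
i=9 t=7 v=1: → [7,11); WM=7
i=10 t=12 v=2: → [12,15); WM=7
i=11 t=13 v=4: → [12,16); WM=12
i=12 t=16 v=3: → [16,19); WM=12
i=13 t=18 v=6: → [16,21); WM=17
i=14 t=10 v=6: DROP (t<17-0); WM=17
i=15 t=18 v=8: → [16,21); WM=17
i=16 t=21 v=8: → [21,24); WM=17
i=17 t=23 v=8: → [21,26); WM=22
i=18 t=22 v=4: → [21,26); WM=22
i=19 t=23 v=4: → [21,26); WM=22
i=20 t=24 v=9: → [21,27); WM=22
i=21 t=21 v=7: DROP (t<22-0); WM=23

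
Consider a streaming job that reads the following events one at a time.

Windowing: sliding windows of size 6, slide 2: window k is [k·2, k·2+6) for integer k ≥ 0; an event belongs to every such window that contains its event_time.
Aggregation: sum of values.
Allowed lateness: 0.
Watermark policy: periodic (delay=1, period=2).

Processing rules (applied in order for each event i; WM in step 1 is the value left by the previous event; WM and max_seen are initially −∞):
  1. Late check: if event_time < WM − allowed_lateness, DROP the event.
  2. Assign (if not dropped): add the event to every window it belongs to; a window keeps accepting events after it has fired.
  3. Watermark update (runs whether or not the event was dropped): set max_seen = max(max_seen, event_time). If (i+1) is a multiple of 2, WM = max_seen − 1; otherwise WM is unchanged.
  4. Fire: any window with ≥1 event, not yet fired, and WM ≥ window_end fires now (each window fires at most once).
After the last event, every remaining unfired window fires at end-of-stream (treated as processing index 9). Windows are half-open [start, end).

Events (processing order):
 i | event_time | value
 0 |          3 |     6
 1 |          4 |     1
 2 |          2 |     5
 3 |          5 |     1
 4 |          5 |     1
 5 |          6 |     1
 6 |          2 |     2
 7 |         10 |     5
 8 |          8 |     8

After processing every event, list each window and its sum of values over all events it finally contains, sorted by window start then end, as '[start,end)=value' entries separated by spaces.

i=0 t=3 v=6: → [2,8),[0,6); WM=−∞
i=1 t=4 v=1: → [4,10),[2,8),[0,6); WM=3
i=2 t=2 v=5: DROP (t<3-0); WM=3
i=3 t=5 v=1: → [4,10),[2,8),[0,6); WM=4
i=4 t=5 v=1: → [4,10),[2,8),[0,6); WM=4
i=5 t=6 v=1: → [6,12),[4,10),[2,8); WM=5
i=6 t=2 v=2: DROP (t<5-0); WM=5
i=7 t=10 v=5: → [10,16),[8,14),[6,12); WM=9; [0,6) fires=9 [2,8) fires=10
i=8 t=8 v=8: DROP (t<9-0); WM=9

[0,6)=9 [2,8)=10 [4,10)=4 [6,12)=6 [8,14)=5 [10,16)=5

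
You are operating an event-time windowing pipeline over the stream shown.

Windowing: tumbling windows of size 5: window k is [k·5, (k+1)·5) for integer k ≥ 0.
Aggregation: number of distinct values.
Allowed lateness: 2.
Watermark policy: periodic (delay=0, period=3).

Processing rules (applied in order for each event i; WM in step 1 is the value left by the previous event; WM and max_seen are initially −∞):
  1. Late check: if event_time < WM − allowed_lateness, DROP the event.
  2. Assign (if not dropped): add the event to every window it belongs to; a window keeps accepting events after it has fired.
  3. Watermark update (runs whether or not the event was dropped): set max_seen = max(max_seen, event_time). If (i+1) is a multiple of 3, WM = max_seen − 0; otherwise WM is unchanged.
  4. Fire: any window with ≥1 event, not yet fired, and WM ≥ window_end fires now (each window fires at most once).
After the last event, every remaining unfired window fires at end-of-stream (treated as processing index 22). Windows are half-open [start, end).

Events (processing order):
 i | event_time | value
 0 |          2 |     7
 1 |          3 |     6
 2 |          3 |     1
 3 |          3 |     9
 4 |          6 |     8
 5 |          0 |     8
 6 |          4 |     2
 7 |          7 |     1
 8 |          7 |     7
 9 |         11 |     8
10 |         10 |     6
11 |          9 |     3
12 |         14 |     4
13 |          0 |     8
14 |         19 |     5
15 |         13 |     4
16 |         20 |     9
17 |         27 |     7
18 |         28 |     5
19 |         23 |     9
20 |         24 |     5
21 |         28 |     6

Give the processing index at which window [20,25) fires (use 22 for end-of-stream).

17

i=0 t=2 v=7: → [0,5); WM=−∞
i=1 t=3 v=6: → [0,5); WM=−∞
i=2 t=3 v=1: → [0,5); WM=3
i=3 t=3 v=9: → [0,5); WM=3
i=4 t=6 v=8: → [5,10); WM=3
i=5 t=0 v=8: DROP (t<3-2); WM=6; [0,5) fires=4
i=6 t=4 v=2: → [0,5); WM=6
i=7 t=7 v=1: → [5,10); WM=6
i=8 t=7 v=7: → [5,10); WM=7
i=9 t=11 v=8: → [10,15); WM=7
i=10 t=10 v=6: → [10,15); WM=7
i=11 t=9 v=3: → [5,10); WM=11; [5,10) fires=4
i=12 t=14 v=4: → [10,15); WM=11
i=13 t=0 v=8: DROP (t<11-2); WM=11
i=14 t=19 v=5: → [15,20); WM=19; [10,15) fires=3
i=15 t=13 v=4: DROP (t<19-2); WM=19
i=16 t=20 v=9: → [20,25); WM=19
i=17 t=27 v=7: → [25,30); WM=27; [15,20) fires=1 [20,25) fires=1
i=18 t=28 v=5: → [25,30); WM=27
i=19 t=23 v=9: DROP (t<27-2); WM=27
i=20 t=24 v=5: DROP (t<27-2); WM=28
i=21 t=28 v=6: → [25,30); WM=28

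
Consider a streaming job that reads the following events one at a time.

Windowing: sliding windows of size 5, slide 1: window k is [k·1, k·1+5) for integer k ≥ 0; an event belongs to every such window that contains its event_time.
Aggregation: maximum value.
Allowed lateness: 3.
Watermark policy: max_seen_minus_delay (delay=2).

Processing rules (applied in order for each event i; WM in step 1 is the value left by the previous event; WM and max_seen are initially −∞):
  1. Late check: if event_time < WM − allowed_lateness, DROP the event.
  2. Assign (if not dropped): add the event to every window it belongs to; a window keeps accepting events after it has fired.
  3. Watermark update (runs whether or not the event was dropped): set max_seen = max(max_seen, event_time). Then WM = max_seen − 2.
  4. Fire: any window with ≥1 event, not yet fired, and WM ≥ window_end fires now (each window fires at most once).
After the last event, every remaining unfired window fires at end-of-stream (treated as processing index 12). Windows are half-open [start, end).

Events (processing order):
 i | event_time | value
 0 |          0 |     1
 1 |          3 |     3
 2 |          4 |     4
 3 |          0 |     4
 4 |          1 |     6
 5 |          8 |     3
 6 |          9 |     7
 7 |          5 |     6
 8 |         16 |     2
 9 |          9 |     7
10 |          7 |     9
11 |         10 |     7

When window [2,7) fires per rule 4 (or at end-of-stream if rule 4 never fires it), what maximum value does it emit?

i=0 t=0 v=1: → [0,5); WM=-2
i=1 t=3 v=3: → [3,8),[2,7),[1,6),[0,5); WM=1
i=2 t=4 v=4: → [4,9),[3,8),[2,7),[1,6),[0,5); WM=2
i=3 t=0 v=4: → [0,5); WM=2
i=4 t=1 v=6: → [1,6),[0,5); WM=2
i=5 t=8 v=3: → [8,13),[7,12),[6,11),[5,10),[4,9); WM=6; [0,5) fires=6 [1,6) fires=6
i=6 t=9 v=7: → [9,14),[8,13),[7,12),[6,11),[5,10); WM=7; [2,7) fires=4
i=7 t=5 v=6: → [5,10),[4,9),[3,8),[2,7),[1,6); WM=7
i=8 t=16 v=2: → [16,21),[15,20),[14,19),[13,18),[12,17); WM=14; [3,8) fires=6 [4,9) fires=6 [5,10) fires=7 [6,11) fires=7 [7,12) fires=7 [8,13) fires=7 [9,14) fires=7
i=9 t=9 v=7: DROP (t<14-3); WM=14
i=10 t=7 v=9: DROP (t<14-3); WM=14
i=11 t=10 v=7: DROP (t<14-3); WM=14

4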